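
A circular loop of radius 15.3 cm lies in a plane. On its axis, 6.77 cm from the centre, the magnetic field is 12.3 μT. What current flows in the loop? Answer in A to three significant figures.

I ≈ 3.92 A

On the axis of a loop, B = μ₀IR²/[2(R²+z²)^(3/2)], so I = 2B(R²+z²)^(3/2)/(μ₀R²).
R² + z² = 0.02341 + 0.004583 = 0.02799 m²; raised to 3/2 gives 4.68×10⁻³ m³.
I = 2 × 1.23×10⁻⁵ × 4.68×10⁻³ / (1.26×10⁻⁶ × 0.02341) = 3.92 A.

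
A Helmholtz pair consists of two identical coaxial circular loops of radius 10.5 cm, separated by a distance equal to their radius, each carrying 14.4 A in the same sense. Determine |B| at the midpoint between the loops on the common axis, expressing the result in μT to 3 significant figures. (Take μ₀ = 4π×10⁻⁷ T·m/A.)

B ≈ 123 μT

Each loop contributes B = μ₀IR²/[2(R²+z²)^(3/2)] on the axis, with z measured from that loop.
Loop 1 (z = 0.0525 m): B₁ = 6.17×10⁻⁵ T. Loop 2 (z = 0.0525 m): B₂ = 6.17×10⁻⁵ T.
The fields add: B = B₁ + B₂ = 1.23×10⁻⁴ T.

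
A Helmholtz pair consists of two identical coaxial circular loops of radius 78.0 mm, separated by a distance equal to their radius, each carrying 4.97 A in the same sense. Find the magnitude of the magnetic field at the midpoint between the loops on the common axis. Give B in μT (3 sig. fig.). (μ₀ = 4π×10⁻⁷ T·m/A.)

B ≈ 57.3 μT

Each loop contributes B = μ₀IR²/[2(R²+z²)^(3/2)] on the axis, with z measured from that loop.
Loop 1 (z = 0.039 m): B₁ = 2.86×10⁻⁵ T. Loop 2 (z = 0.039 m): B₂ = 2.86×10⁻⁵ T.
The fields add: B = B₁ + B₂ = 5.73×10⁻⁵ T.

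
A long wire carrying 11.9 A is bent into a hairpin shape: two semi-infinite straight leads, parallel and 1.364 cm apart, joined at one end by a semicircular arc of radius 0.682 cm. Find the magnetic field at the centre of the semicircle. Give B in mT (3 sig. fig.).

B ≈ 0.897 mT

The semicircular arc contributes B_arc = μ₀I·π/(4πR) = μ₀I/(4R) = 5.48×10⁻⁴ T.
Each semi-infinite lead is at perpendicular distance R = 0.00682 m from the centre, with the perpendicular foot at its near end, so it contributes μ₀I/(4πR); both point the same way, together 3.49×10⁻⁴ T.
Arc and leads all point the same direction: B = 5.48×10⁻⁴ + 3.49×10⁻⁴ = 8.97×10⁻⁴ T.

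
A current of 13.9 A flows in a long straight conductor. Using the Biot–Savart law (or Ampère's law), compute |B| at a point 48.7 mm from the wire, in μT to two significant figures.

B ≈ 57 μT

For an infinitely long straight wire, B = μ₀I/(2πd).
B = (4π×10⁻⁷ × 13.9) / (2π × 0.0487) = 5.71×10⁻⁵ T.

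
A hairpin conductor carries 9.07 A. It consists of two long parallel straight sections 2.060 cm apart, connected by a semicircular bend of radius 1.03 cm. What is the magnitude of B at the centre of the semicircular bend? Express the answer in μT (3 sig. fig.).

B ≈ 453 μT

The semicircular arc contributes B_arc = μ₀I·π/(4πR) = μ₀I/(4R) = 2.77×10⁻⁴ T.
Each semi-infinite lead is at perpendicular distance R = 0.0103 m from the centre, with the perpendicular foot at its near end, so it contributes μ₀I/(4πR); both point the same way, together 1.76×10⁻⁴ T.
Arc and leads all point the same direction: B = 2.77×10⁻⁴ + 1.76×10⁻⁴ = 4.53×10⁻⁴ T.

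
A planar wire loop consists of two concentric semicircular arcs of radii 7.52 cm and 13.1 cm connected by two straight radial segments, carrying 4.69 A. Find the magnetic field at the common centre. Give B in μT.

The radial connectors point toward the centre, so dl × r̂ = 0 and they contribute nothing.
Each semicircle gives μ₀I/(4R): inner arc 1.96×10⁻⁵ T, outer arc 1.12×10⁻⁵ T.
The two arcs carry current in opposite angular senses, so their fields oppose: B = |1.96×10⁻⁵ − 1.12×10⁻⁵| = 8.35×10⁻⁶ T.

B ≈ 8.35 μT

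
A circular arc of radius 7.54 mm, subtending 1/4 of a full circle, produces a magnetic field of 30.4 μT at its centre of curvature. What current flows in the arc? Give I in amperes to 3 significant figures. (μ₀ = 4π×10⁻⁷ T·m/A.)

I ≈ 1.46 A

For a circular arc, B = μ₀Iφ/(4πR) with φ in radians; here φ = 1.571 rad.
So I = 4πRB/(μ₀φ) = 4π × 0.00754 × 3.04×10⁻⁵ / (4π×10⁻⁷ × 1.571) = 1.46 A.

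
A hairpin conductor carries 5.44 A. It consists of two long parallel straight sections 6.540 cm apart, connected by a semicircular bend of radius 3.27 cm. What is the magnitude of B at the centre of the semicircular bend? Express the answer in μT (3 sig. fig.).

B ≈ 85.5 μT

The semicircular arc contributes B_arc = μ₀I·π/(4πR) = μ₀I/(4R) = 5.23×10⁻⁵ T.
Each semi-infinite lead is at perpendicular distance R = 0.0327 m from the centre, with the perpendicular foot at its near end, so it contributes μ₀I/(4πR); both point the same way, together 3.33×10⁻⁵ T.
Arc and leads all point the same direction: B = 5.23×10⁻⁵ + 3.33×10⁻⁵ = 8.55×10⁻⁵ T.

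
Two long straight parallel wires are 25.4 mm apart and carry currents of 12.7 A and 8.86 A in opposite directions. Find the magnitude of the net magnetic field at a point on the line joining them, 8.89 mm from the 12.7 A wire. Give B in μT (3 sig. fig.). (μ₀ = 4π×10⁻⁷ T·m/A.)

B ≈ 393 μT

Each long wire gives B = μ₀I/(2πd). Distances are d₁ = 0.00889 m and d₂ = 0.01651 m.
B₁ = 2.86×10⁻⁴ T, B₂ = 1.07×10⁻⁴ T.
Between antiparallel currents both contributions point the same way, so they add. B = B₁ + B₂ = 2.86×10⁻⁴ + 1.07×10⁻⁴ = 3.93×10⁻⁴ T.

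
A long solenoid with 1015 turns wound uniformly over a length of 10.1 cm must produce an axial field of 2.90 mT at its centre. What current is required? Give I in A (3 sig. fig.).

Inside a long solenoid B = μ₀nI with n = 1.005×10⁴ m⁻¹, so I = B/(μ₀n).
I = 2.90×10⁻³ / (4π×10⁻⁷ × 1.005×10⁴) = 0.230 A.

I ≈ 0.230 A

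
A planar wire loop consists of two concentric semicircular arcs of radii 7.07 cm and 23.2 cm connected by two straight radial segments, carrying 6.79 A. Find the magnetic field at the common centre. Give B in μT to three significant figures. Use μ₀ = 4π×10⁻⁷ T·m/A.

The radial connectors point toward the centre, so dl × r̂ = 0 and they contribute nothing.
Each semicircle gives μ₀I/(4R): inner arc 3.02×10⁻⁵ T, outer arc 9.19×10⁻⁶ T.
The two arcs carry current in opposite angular senses, so their fields oppose: B = |3.02×10⁻⁵ − 9.19×10⁻⁶| = 2.10×10⁻⁵ T.

B ≈ 21.0 μT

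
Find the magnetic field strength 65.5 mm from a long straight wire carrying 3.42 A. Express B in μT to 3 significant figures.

For an infinitely long straight wire, B = μ₀I/(2πd).
B = (4π×10⁻⁷ × 3.42) / (2π × 0.0655) = 1.04×10⁻⁵ T.

B ≈ 10.4 μT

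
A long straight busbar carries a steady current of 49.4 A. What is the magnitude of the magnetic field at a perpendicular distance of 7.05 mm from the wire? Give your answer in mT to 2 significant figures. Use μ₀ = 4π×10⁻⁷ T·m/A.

B ≈ 1.4 mT

For an infinitely long straight wire, B = μ₀I/(2πd).
B = (4π×10⁻⁷ × 49.4) / (2π × 0.00705) = 1.40×10⁻³ T.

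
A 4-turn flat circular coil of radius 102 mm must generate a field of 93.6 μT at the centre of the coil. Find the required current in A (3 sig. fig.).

I ≈ 3.80 A

For an N-turn coil, B = Nμ₀I/(2R) with R = 0.102 m, so I = 2RB/(Nμ₀) = 2 × 0.102 × 9.36×10⁻⁵ / (4 × 4π×10⁻⁷) = 3.80 A.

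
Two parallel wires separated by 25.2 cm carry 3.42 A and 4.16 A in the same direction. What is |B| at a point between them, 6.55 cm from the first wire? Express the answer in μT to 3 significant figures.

Each long wire gives B = μ₀I/(2πd). Distances are d₁ = 0.0655 m and d₂ = 0.1865 m.
B₁ = 1.04×10⁻⁵ T, B₂ = 4.46×10⁻⁶ T.
Between parallel currents the two contributions point in opposite directions, so they subtract. B = |B₁ − B₂| = |1.04×10⁻⁵ − 4.46×10⁻⁶| = 5.98×10⁻⁶ T.

B ≈ 5.98 μT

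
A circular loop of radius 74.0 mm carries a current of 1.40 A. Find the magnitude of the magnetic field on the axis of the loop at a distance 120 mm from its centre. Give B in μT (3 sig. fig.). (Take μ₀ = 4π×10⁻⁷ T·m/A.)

B ≈ 1.72 μT

On the axis of a circular loop, B = μ₀IR² / [2(R²+z²)^(3/2)].
R² + z² = (0.074)² + (0.12)² = 0.01988 m², and (R²+z²)^(3/2) = 2.80×10⁻³ m³.
B = (4π×10⁻⁷ × 1.40 × 0.005476) / (2 × 2.80×10⁻³) = 1.72×10⁻⁶ T.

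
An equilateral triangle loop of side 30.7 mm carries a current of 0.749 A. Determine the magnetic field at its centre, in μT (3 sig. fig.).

Each side is a finite straight segment at perpendicular distance d = a/(2 tan(π/3)) = 0.008862 m from the centre, with end-angles ±π/3.
One side contributes B₁ = (μ₀I/4πd)·2 sin(π/3) = 1.46×10⁻⁵ T.
All 3 sides add in the same direction: B = 3 × 1.46×10⁻⁵ = 4.39×10⁻⁵ T.

B ≈ 43.9 μT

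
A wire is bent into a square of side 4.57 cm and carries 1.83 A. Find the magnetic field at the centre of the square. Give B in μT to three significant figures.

Each side is a finite straight segment at perpendicular distance d = a/(2 tan(π/4)) = 0.02285 m from the centre, with end-angles ±π/4.
One side contributes B₁ = (μ₀I/4πd)·2 sin(π/4) = 1.13×10⁻⁵ T.
All 4 sides add in the same direction: B = 4 × 1.13×10⁻⁵ = 4.53×10⁻⁵ T.

B ≈ 45.3 μT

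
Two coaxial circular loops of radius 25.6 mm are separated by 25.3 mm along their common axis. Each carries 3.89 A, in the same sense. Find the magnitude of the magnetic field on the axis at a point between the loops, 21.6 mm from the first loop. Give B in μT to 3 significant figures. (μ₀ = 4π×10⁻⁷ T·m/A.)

Each loop contributes B = μ₀IR²/[2(R²+z²)^(3/2)] on the axis, with z measured from that loop.
Loop 1 (z = 0.0216 m): B₁ = 4.26×10⁻⁵ T. Loop 2 (z = 0.0037 m): B₂ = 9.26×10⁻⁵ T.
The fields add: B = B₁ + B₂ = 1.35×10⁻⁴ T.

B ≈ 135 μT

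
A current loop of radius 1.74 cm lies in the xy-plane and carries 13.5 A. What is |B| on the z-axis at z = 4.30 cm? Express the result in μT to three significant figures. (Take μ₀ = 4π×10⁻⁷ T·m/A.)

On the axis of a circular loop, B = μ₀IR² / [2(R²+z²)^(3/2)].
R² + z² = (0.0174)² + (0.043)² = 0.002152 m², and (R²+z²)^(3/2) = 9.98×10⁻⁵ m³.
B = (4π×10⁻⁷ × 13.5 × 0.0003028) / (2 × 9.98×10⁻⁵) = 2.57×10⁻⁵ T.

B ≈ 25.7 μT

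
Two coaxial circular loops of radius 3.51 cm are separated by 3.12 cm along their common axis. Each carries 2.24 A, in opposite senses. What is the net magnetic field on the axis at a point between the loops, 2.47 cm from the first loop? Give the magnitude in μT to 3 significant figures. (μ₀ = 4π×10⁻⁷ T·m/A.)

Each loop contributes B = μ₀IR²/[2(R²+z²)^(3/2)] on the axis, with z measured from that loop.
Loop 1 (z = 0.0247 m): B₁ = 2.19×10⁻⁵ T. Loop 2 (z = 0.0065 m): B₂ = 3.81×10⁻⁵ T.
The fields oppose: B = |B₁ − B₂| = 1.62×10⁻⁵ T.

B ≈ 16.2 μT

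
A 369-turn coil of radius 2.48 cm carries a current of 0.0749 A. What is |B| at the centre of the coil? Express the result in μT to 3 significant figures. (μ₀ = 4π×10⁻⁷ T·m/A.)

For an N-turn flat coil, B = Nμ₀I/(2R) with R = 0.0248 m.
B = 369 × 1.90×10⁻⁶ T = 7.00×10⁻⁴ T.

B ≈ 700 μT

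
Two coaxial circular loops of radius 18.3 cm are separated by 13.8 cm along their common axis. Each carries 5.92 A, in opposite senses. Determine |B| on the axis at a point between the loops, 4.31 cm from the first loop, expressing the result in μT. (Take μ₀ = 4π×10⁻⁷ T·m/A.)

B ≈ 4.52 μT

Each loop contributes B = μ₀IR²/[2(R²+z²)^(3/2)] on the axis, with z measured from that loop.
Loop 1 (z = 0.0431 m): B₁ = 1.87×10⁻⁵ T. Loop 2 (z = 0.0949 m): B₂ = 1.42×10⁻⁵ T.
The fields oppose: B = |B₁ − B₂| = 4.52×10⁻⁶ T.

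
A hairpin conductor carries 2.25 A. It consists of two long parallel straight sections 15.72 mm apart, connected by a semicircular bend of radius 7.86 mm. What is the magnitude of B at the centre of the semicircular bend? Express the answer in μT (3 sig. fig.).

B ≈ 147 μT

The semicircular arc contributes B_arc = μ₀I·π/(4πR) = μ₀I/(4R) = 8.99×10⁻⁵ T.
Each semi-infinite lead is at perpendicular distance R = 0.00786 m from the centre, with the perpendicular foot at its near end, so it contributes μ₀I/(4πR); both point the same way, together 5.73×10⁻⁵ T.
Arc and leads all point the same direction: B = 8.99×10⁻⁵ + 5.73×10⁻⁵ = 1.47×10⁻⁴ T.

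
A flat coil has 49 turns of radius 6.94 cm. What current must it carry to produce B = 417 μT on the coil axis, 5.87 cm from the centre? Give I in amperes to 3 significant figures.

For an N-turn coil, B = Nμ₀IR²/[2(R²+z²)^(3/2)] with R = 0.0694 m, z = 0.0587 m, so I = 2B(R²+z²)^(3/2)/(Nμ₀R²) = 2 × 4.17×10⁻⁴ × 7.51×10⁻⁴ / (49 × 4π×10⁻⁷ × 0.004816) = 2.11 A.

I ≈ 2.11 A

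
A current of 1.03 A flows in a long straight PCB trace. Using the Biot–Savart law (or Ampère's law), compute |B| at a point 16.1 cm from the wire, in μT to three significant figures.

B ≈ 1.28 μT

For an infinitely long straight wire, B = μ₀I/(2πd).
B = (4π×10⁻⁷ × 1.03) / (2π × 0.161) = 1.28×10⁻⁶ T.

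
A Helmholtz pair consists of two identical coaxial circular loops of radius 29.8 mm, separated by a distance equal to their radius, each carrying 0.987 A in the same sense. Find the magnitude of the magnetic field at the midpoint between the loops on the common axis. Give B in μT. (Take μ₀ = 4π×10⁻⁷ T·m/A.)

B ≈ 29.8 μT

Each loop contributes B = μ₀IR²/[2(R²+z²)^(3/2)] on the axis, with z measured from that loop.
Loop 1 (z = 0.0149 m): B₁ = 1.49×10⁻⁵ T. Loop 2 (z = 0.0149 m): B₂ = 1.49×10⁻⁵ T.
The fields add: B = B₁ + B₂ = 2.98×10⁻⁵ T.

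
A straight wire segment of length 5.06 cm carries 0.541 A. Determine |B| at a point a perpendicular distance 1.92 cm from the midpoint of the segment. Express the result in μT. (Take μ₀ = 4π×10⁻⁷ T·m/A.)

B ≈ 4.49 μT

For a finite straight segment, B = (μ₀I/4πd)(sinθ₁ + sinθ₂), where θ₁, θ₂ are the angles from the perpendicular to each end.
The perpendicular from the point meets the wire at its midpoint, so each end is L/2 = 0.0253 m away along the wire.
sinθ₁ = 0.0253/√(0.0253²+0.0192²) = 0.7966; sinθ₂ = 0.0253/√(0.0253²+0.0192²) = 0.7966.
B = (4π×10⁻⁷ × 0.541) / (4π × 0.0192) × (0.7966 + 0.7966) = 4.49×10⁻⁶ T.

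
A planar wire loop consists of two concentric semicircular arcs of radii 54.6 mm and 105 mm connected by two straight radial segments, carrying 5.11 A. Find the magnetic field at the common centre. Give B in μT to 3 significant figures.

The radial connectors point toward the centre, so dl × r̂ = 0 and they contribute nothing.
Each semicircle gives μ₀I/(4R): inner arc 2.94×10⁻⁵ T, outer arc 1.53×10⁻⁵ T.
The two arcs carry current in opposite angular senses, so their fields oppose: B = |2.94×10⁻⁵ − 1.53×10⁻⁵| = 1.41×10⁻⁵ T.

B ≈ 14.1 μT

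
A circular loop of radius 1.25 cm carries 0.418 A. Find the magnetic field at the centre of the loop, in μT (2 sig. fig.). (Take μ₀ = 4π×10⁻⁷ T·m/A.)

At the centre of a circular loop the Biot–Savart law gives B = μ₀I/(2R).
B = (4π×10⁻⁷ × 0.418) / (2 × 0.0125) = 2.10×10⁻⁵ T.

B ≈ 21 μT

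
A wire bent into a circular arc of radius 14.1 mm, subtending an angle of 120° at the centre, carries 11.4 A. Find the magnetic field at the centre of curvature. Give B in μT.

The Biot–Savart field of a circular arc at its centre is B = μ₀Iφ/(4πR), with φ = 2.094 rad.
B = (4π×10⁻⁷ × 11.4 × 2.094) / (4π × 0.0141) = 1.69×10⁻⁴ T.

B ≈ 169 μT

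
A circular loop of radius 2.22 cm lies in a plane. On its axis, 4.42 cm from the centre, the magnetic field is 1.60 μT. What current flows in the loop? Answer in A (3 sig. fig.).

I ≈ 0.625 A

On the axis of a loop, B = μ₀IR²/[2(R²+z²)^(3/2)], so I = 2B(R²+z²)^(3/2)/(μ₀R²).
R² + z² = 0.0004928 + 0.001954 = 0.002446 m²; raised to 3/2 gives 1.21×10⁻⁴ m³.
I = 2 × 1.60×10⁻⁶ × 1.21×10⁻⁴ / (1.26×10⁻⁶ × 0.0004928) = 0.625 A.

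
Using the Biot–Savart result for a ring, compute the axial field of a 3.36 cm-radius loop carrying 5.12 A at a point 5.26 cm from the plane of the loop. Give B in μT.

On the axis of a circular loop, B = μ₀IR² / [2(R²+z²)^(3/2)].
R² + z² = (0.0336)² + (0.0526)² = 0.003896 m², and (R²+z²)^(3/2) = 2.43×10⁻⁴ m³.
B = (4π×10⁻⁷ × 5.12 × 0.001129) / (2 × 2.43×10⁻⁴) = 1.49×10⁻⁵ T.

B ≈ 14.9 μT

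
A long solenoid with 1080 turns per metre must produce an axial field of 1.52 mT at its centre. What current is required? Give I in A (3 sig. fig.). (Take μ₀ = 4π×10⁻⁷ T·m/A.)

I ≈ 1.12 A

Inside a long solenoid B = μ₀nI with n = 1080 m⁻¹, so I = B/(μ₀n).
I = 1.52×10⁻³ / (4π×10⁻⁷ × 1080) = 1.12 A.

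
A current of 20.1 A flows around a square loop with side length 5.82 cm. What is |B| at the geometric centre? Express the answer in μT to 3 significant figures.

B ≈ 391 μT

Each side is a finite straight segment at perpendicular distance d = a/(2 tan(π/4)) = 0.0291 m from the centre, with end-angles ±π/4.
One side contributes B₁ = (μ₀I/4πd)·2 sin(π/4) = 9.77×10⁻⁵ T.
All 4 sides add in the same direction: B = 4 × 9.77×10⁻⁵ = 3.91×10⁻⁴ T.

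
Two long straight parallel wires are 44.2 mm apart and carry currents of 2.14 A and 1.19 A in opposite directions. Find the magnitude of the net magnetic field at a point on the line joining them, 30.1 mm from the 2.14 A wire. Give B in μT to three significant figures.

Each long wire gives B = μ₀I/(2πd). Distances are d₁ = 0.0301 m and d₂ = 0.0141 m.
B₁ = 1.42×10⁻⁵ T, B₂ = 1.69×10⁻⁵ T.
Between antiparallel currents both contributions point the same way, so they add. B = B₁ + B₂ = 1.42×10⁻⁵ + 1.69×10⁻⁵ = 3.11×10⁻⁵ T.

B ≈ 31.1 μT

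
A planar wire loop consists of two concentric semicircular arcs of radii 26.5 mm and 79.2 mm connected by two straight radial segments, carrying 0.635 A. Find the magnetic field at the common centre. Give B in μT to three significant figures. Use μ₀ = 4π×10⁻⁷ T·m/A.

B ≈ 5.01 μT

The radial connectors point toward the centre, so dl × r̂ = 0 and they contribute nothing.
Each semicircle gives μ₀I/(4R): inner arc 7.53×10⁻⁶ T, outer arc 2.52×10⁻⁶ T.
The two arcs carry current in opposite angular senses, so their fields oppose: B = |7.53×10⁻⁶ − 2.52×10⁻⁶| = 5.01×10⁻⁶ T.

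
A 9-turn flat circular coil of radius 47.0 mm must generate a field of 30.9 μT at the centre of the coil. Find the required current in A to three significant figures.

I ≈ 0.257 A

For an N-turn coil, B = Nμ₀I/(2R) with R = 0.047 m, so I = 2RB/(Nμ₀) = 2 × 0.047 × 3.09×10⁻⁵ / (9 × 4π×10⁻⁷) = 0.257 A.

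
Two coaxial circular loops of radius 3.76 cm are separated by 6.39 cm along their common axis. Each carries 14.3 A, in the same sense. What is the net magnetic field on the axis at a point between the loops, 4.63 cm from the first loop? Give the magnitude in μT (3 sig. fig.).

B ≈ 237 μT

Each loop contributes B = μ₀IR²/[2(R²+z²)^(3/2)] on the axis, with z measured from that loop.
Loop 1 (z = 0.0463 m): B₁ = 5.99×10⁻⁵ T. Loop 2 (z = 0.0176 m): B₂ = 1.78×10⁻⁴ T.
The fields add: B = B₁ + B₂ = 2.37×10⁻⁴ T.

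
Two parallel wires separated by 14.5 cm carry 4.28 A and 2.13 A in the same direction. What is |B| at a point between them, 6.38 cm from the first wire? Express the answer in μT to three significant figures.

Each long wire gives B = μ₀I/(2πd). Distances are d₁ = 0.0638 m and d₂ = 0.0812 m.
B₁ = 1.34×10⁻⁵ T, B₂ = 5.25×10⁻⁶ T.
Between parallel currents the two contributions point in opposite directions, so they subtract. B = |B₁ − B₂| = |1.34×10⁻⁵ − 5.25×10⁻⁶| = 8.17×10⁻⁶ T.

B ≈ 8.17 μT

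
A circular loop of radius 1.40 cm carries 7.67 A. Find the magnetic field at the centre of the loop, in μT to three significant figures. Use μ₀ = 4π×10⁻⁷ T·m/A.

B ≈ 344 μT

At the centre of a circular loop the Biot–Savart law gives B = μ₀I/(2R).
B = (4π×10⁻⁷ × 7.67) / (2 × 0.014) = 3.44×10⁻⁴ T.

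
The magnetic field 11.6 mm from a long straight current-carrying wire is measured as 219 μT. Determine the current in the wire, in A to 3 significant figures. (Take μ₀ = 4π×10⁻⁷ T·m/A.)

I ≈ 12.7 A

For a long straight wire B = μ₀I/(2πd), so I = 2πdB/μ₀.
I = 2π × 0.0116 × 2.19×10⁻⁴ / (4π×10⁻⁷) = 12.7 A.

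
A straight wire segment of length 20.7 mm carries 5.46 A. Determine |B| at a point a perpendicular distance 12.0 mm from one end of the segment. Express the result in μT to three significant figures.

B ≈ 39.4 μT

For a finite straight segment, B = (μ₀I/4πd)(sinθ₁ + sinθ₂), where θ₁, θ₂ are the angles from the perpendicular to each end.
The perpendicular foot is at one end, so the two end-offsets along the wire are 0 and L = 0.0207 m.
sinθ₁ = 0/√(0²+0.012²) = 0.0000; sinθ₂ = 0.0207/√(0.0207²+0.012²) = 0.8651.
B = (4π×10⁻⁷ × 5.46) / (4π × 0.012) × (0.0000 + 0.8651) = 3.94×10⁻⁵ T.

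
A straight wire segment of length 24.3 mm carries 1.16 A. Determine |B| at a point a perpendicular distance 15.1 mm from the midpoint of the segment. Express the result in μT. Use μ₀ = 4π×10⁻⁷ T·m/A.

B ≈ 9.63 μT

For a finite straight segment, B = (μ₀I/4πd)(sinθ₁ + sinθ₂), where θ₁, θ₂ are the angles from the perpendicular to each end.
The perpendicular from the point meets the wire at its midpoint, so each end is L/2 = 0.01215 m away along the wire.
sinθ₁ = 0.01215/√(0.01215²+0.0151²) = 0.6269; sinθ₂ = 0.01215/√(0.01215²+0.0151²) = 0.6269.
B = (4π×10⁻⁷ × 1.16) / (4π × 0.0151) × (0.6269 + 0.6269) = 9.63×10⁻⁶ T.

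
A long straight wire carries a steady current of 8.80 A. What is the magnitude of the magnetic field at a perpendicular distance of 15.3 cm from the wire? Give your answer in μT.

For an infinitely long straight wire, B = μ₀I/(2πd).
B = (4π×10⁻⁷ × 8.80) / (2π × 0.153) = 1.15×10⁻⁵ T.

B ≈ 11.5 μT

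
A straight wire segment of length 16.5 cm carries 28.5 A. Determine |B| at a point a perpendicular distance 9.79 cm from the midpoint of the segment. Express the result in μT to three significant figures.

B ≈ 37.5 μT

For a finite straight segment, B = (μ₀I/4πd)(sinθ₁ + sinθ₂), where θ₁, θ₂ are the angles from the perpendicular to each end.
The perpendicular from the point meets the wire at its midpoint, so each end is L/2 = 0.0825 m away along the wire.
sinθ₁ = 0.0825/√(0.0825²+0.0979²) = 0.6444; sinθ₂ = 0.0825/√(0.0825²+0.0979²) = 0.6444.
B = (4π×10⁻⁷ × 28.5) / (4π × 0.0979) × (0.6444 + 0.6444) = 3.75×10⁻⁵ T.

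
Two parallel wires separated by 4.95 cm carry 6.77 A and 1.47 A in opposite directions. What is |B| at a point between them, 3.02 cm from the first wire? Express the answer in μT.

Each long wire gives B = μ₀I/(2πd). Distances are d₁ = 0.0302 m and d₂ = 0.0193 m.
B₁ = 4.48×10⁻⁵ T, B₂ = 1.52×10⁻⁵ T.
Between antiparallel currents both contributions point the same way, so they add. B = B₁ + B₂ = 4.48×10⁻⁵ + 1.52×10⁻⁵ = 6.01×10⁻⁵ T.

B ≈ 60.1 μT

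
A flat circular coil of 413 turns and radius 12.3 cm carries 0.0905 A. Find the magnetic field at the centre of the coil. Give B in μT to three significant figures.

B ≈ 191 μT

For an N-turn flat coil, B = Nμ₀I/(2R) with R = 0.123 m.
B = 413 × 4.62×10⁻⁷ T = 1.91×10⁻⁴ T.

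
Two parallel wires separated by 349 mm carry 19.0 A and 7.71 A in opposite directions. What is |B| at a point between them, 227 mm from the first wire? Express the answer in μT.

Each long wire gives B = μ₀I/(2πd). Distances are d₁ = 0.227 m and d₂ = 0.122 m.
B₁ = 1.67×10⁻⁵ T, B₂ = 1.26×10⁻⁵ T.
Between antiparallel currents both contributions point the same way, so they add. B = B₁ + B₂ = 1.67×10⁻⁵ + 1.26×10⁻⁵ = 2.94×10⁻⁵ T.

B ≈ 29.4 μT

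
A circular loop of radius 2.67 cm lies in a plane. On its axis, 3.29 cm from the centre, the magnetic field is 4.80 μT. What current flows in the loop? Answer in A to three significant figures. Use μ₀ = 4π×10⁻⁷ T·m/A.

On the axis of a loop, B = μ₀IR²/[2(R²+z²)^(3/2)], so I = 2B(R²+z²)^(3/2)/(μ₀R²).
R² + z² = 0.0007129 + 0.001082 = 0.001795 m²; raised to 3/2 gives 7.61×10⁻⁵ m³.
I = 2 × 4.80×10⁻⁶ × 7.61×10⁻⁵ / (1.26×10⁻⁶ × 0.0007129) = 0.815 A.

I ≈ 0.815 A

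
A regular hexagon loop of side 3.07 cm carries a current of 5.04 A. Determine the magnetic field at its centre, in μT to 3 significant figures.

Each side is a finite straight segment at perpendicular distance d = a/(2 tan(π/6)) = 0.02659 m from the centre, with end-angles ±π/6.
One side contributes B₁ = (μ₀I/4πd)·2 sin(π/6) = 1.90×10⁻⁵ T.
All 6 sides add in the same direction: B = 6 × 1.90×10⁻⁵ = 1.14×10⁻⁴ T.

B ≈ 114 μT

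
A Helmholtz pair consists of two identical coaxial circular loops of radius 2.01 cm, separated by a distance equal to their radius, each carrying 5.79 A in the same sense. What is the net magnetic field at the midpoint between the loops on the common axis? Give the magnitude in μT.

B ≈ 259 μT

Each loop contributes B = μ₀IR²/[2(R²+z²)^(3/2)] on the axis, with z measured from that loop.
Loop 1 (z = 0.01005 m): B₁ = 1.30×10⁻⁴ T. Loop 2 (z = 0.01005 m): B₂ = 1.30×10⁻⁴ T.
The fields add: B = B₁ + B₂ = 2.59×10⁻⁴ T.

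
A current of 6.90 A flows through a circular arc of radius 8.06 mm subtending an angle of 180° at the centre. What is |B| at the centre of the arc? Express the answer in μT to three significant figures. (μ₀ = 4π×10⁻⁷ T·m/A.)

B ≈ 269 μT

The Biot–Savart field of a circular arc at its centre is B = μ₀Iφ/(4πR), with φ = 3.142 rad.
B = (4π×10⁻⁷ × 6.90 × 3.142) / (4π × 0.00806) = 2.69×10⁻⁴ T.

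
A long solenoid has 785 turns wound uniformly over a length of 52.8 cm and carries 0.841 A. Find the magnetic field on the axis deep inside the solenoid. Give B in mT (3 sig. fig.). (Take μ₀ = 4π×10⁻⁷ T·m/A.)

B ≈ 1.57 mT

Inside a long solenoid, B = μ₀nI with n = 1487 turns/m.
B = 4π×10⁻⁷ × 1487 × 0.841 = 1.57×10⁻³ T.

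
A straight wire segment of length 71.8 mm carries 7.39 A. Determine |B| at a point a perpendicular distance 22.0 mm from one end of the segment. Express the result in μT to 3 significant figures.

B ≈ 32.1 μT

For a finite straight segment, B = (μ₀I/4πd)(sinθ₁ + sinθ₂), where θ₁, θ₂ are the angles from the perpendicular to each end.
The perpendicular foot is at one end, so the two end-offsets along the wire are 0 and L = 0.0718 m.
sinθ₁ = 0/√(0²+0.022²) = 0.0000; sinθ₂ = 0.0718/√(0.0718²+0.022²) = 0.9561.
B = (4π×10⁻⁷ × 7.39) / (4π × 0.022) × (0.0000 + 0.9561) = 3.21×10⁻⁵ T.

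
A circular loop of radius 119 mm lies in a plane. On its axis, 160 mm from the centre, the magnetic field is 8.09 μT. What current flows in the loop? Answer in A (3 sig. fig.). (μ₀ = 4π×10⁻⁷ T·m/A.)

I ≈ 7.21 A

On the axis of a loop, B = μ₀IR²/[2(R²+z²)^(3/2)], so I = 2B(R²+z²)^(3/2)/(μ₀R²).
R² + z² = 0.01416 + 0.0256 = 0.03976 m²; raised to 3/2 gives 7.93×10⁻³ m³.
I = 2 × 8.09×10⁻⁶ × 7.93×10⁻³ / (1.26×10⁻⁶ × 0.01416) = 7.21 A.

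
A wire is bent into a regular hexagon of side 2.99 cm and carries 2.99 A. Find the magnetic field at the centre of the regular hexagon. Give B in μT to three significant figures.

Each side is a finite straight segment at perpendicular distance d = a/(2 tan(π/6)) = 0.02589 m from the centre, with end-angles ±π/6.
One side contributes B₁ = (μ₀I/4πd)·2 sin(π/6) = 1.15×10⁻⁵ T.
All 6 sides add in the same direction: B = 6 × 1.15×10⁻⁵ = 6.93×10⁻⁵ T.

B ≈ 69.3 μT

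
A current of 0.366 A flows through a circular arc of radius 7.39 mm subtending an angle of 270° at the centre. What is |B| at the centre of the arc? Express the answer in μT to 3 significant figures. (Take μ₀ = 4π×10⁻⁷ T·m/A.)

B ≈ 23.3 μT

The Biot–Savart field of a circular arc at its centre is B = μ₀Iφ/(4πR), with φ = 4.712 rad.
B = (4π×10⁻⁷ × 0.366 × 4.712) / (4π × 0.00739) = 2.33×10⁻⁵ T.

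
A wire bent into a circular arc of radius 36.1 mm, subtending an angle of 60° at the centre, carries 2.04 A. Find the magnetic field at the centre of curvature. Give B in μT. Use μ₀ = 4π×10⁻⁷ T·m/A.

The Biot–Savart field of a circular arc at its centre is B = μ₀Iφ/(4πR), with φ = 1.047 rad.
B = (4π×10⁻⁷ × 2.04 × 1.047) / (4π × 0.0361) = 5.92×10⁻⁶ T.

B ≈ 5.92 μT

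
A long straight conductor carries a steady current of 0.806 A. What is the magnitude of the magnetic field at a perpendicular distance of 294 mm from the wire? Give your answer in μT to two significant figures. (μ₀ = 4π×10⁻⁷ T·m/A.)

B ≈ 0.55 μT

For an infinitely long straight wire, B = μ₀I/(2πd).
B = (4π×10⁻⁷ × 0.806) / (2π × 0.294) = 5.48×10⁻⁷ T.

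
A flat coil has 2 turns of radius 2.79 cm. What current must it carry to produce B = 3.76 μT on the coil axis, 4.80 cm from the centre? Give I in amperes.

I ≈ 0.658 A

For an N-turn coil, B = Nμ₀IR²/[2(R²+z²)^(3/2)] with R = 0.0279 m, z = 0.048 m, so I = 2B(R²+z²)^(3/2)/(Nμ₀R²) = 2 × 3.76×10⁻⁶ × 1.71×10⁻⁴ / (2 × 4π×10⁻⁷ × 0.0007784) = 0.658 A.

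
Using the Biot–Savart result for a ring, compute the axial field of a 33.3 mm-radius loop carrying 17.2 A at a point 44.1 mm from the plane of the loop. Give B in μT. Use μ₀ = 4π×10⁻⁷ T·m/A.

B ≈ 71.0 μT

On the axis of a circular loop, B = μ₀IR² / [2(R²+z²)^(3/2)].
R² + z² = (0.0333)² + (0.0441)² = 0.003054 m², and (R²+z²)^(3/2) = 1.69×10⁻⁴ m³.
B = (4π×10⁻⁷ × 17.2 × 0.001109) / (2 × 1.69×10⁻⁴) = 7.10×10⁻⁵ T.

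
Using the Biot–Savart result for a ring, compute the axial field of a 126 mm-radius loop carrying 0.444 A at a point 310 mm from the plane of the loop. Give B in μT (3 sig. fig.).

B ≈ 0.118 μT

On the axis of a circular loop, B = μ₀IR² / [2(R²+z²)^(3/2)].
R² + z² = (0.126)² + (0.31)² = 0.112 m², and (R²+z²)^(3/2) = 3.75×10⁻² m³.
B = (4π×10⁻⁷ × 0.444 × 0.01588) / (2 × 3.75×10⁻²) = 1.18×10⁻⁷ T.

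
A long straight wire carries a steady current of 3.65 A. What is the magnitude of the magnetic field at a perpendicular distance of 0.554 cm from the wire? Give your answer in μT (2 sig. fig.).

B ≈ 130 μT

For an infinitely long straight wire, B = μ₀I/(2πd).
B = (4π×10⁻⁷ × 3.65) / (2π × 0.00554) = 1.32×10⁻⁴ T.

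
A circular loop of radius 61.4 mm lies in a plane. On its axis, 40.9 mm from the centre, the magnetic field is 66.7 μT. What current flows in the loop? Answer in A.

On the axis of a loop, B = μ₀IR²/[2(R²+z²)^(3/2)], so I = 2B(R²+z²)^(3/2)/(μ₀R²).
R² + z² = 0.00377 + 0.001673 = 0.005443 m²; raised to 3/2 gives 4.02×10⁻⁴ m³.
I = 2 × 6.67×10⁻⁵ × 4.02×10⁻⁴ / (1.26×10⁻⁶ × 0.00377) = 11.3 A.

I ≈ 11.3 A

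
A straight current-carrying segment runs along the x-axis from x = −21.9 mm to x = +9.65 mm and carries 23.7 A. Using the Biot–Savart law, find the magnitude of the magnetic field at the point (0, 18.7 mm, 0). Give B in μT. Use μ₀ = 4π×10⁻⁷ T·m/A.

For a finite straight segment, B = (μ₀I/4πd)(sinθ₁ + sinθ₂), where θ₁, θ₂ are the angles from the perpendicular to each end.
The perpendicular distance is d = 0.0187 m; the end-offsets along the wire are a = 0.0219 m and b = 0.00965 m.
sinθ₁ = 0.0219/√(0.0219²+0.0187²) = 0.7605; sinθ₂ = 0.00965/√(0.00965²+0.0187²) = 0.4586.
B = (4π×10⁻⁷ × 23.7) / (4π × 0.0187) × (0.7605 + 0.4586) = 1.55×10⁻⁴ T.

B ≈ 155 μT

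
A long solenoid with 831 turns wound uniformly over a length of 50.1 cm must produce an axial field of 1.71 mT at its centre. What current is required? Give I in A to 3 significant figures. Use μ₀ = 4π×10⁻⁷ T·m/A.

I ≈ 0.820 A

Inside a long solenoid B = μ₀nI with n = 1659 m⁻¹, so I = B/(μ₀n).
I = 1.71×10⁻³ / (4π×10⁻⁷ × 1659) = 0.820 A.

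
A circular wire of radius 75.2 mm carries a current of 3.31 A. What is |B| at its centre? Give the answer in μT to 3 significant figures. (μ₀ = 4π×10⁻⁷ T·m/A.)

At the centre of a circular loop the Biot–Savart law gives B = μ₀I/(2R).
B = (4π×10⁻⁷ × 3.31) / (2 × 0.0752) = 2.77×10⁻⁵ T.

B ≈ 27.7 μT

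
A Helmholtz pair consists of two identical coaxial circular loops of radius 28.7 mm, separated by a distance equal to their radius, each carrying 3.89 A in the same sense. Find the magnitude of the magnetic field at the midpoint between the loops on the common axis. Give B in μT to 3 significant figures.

B ≈ 122 μT

Each loop contributes B = μ₀IR²/[2(R²+z²)^(3/2)] on the axis, with z measured from that loop.
Loop 1 (z = 0.01435 m): B₁ = 6.09×10⁻⁵ T. Loop 2 (z = 0.01435 m): B₂ = 6.09×10⁻⁵ T.
The fields add: B = B₁ + B₂ = 1.22×10⁻⁴ T.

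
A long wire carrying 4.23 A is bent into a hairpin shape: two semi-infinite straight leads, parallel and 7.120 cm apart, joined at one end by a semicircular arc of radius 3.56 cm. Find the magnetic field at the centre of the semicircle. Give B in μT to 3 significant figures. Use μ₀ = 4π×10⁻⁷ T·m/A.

The semicircular arc contributes B_arc = μ₀I·π/(4πR) = μ₀I/(4R) = 3.73×10⁻⁵ T.
Each semi-infinite lead is at perpendicular distance R = 0.0356 m from the centre, with the perpendicular foot at its near end, so it contributes μ₀I/(4πR); both point the same way, together 2.38×10⁻⁵ T.
Arc and leads all point the same direction: B = 3.73×10⁻⁵ + 2.38×10⁻⁵ = 6.11×10⁻⁵ T.

B ≈ 61.1 μT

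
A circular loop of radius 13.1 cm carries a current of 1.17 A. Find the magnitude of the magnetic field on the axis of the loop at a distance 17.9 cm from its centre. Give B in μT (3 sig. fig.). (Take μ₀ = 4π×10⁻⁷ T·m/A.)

B ≈ 1.16 μT

On the axis of a circular loop, B = μ₀IR² / [2(R²+z²)^(3/2)].
R² + z² = (0.131)² + (0.179)² = 0.0492 m², and (R²+z²)^(3/2) = 1.09×10⁻² m³.
B = (4π×10⁻⁷ × 1.17 × 0.01716) / (2 × 1.09×10⁻²) = 1.16×10⁻⁶ T.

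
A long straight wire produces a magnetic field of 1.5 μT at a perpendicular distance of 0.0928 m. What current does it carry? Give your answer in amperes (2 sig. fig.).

For a long straight wire B = μ₀I/(2πd), so I = 2πdB/μ₀.
I = 2π × 0.0928 × 1.50×10⁻⁶ / (4π×10⁻⁷) = 0.696 A.

I ≈ 0.70 A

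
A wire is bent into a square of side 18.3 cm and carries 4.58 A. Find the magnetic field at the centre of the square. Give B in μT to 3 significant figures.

B ≈ 28.3 μT

Each side is a finite straight segment at perpendicular distance d = a/(2 tan(π/4)) = 0.0915 m from the centre, with end-angles ±π/4.
One side contributes B₁ = (μ₀I/4πd)·2 sin(π/4) = 7.08×10⁻⁶ T.
All 4 sides add in the same direction: B = 4 × 7.08×10⁻⁶ = 2.83×10⁻⁵ T.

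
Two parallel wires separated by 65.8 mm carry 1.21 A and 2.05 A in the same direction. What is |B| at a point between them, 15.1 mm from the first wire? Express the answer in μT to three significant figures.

Each long wire gives B = μ₀I/(2πd). Distances are d₁ = 0.0151 m and d₂ = 0.0507 m.
B₁ = 1.60×10⁻⁵ T, B₂ = 8.09×10⁻⁶ T.
Between parallel currents the two contributions point in opposite directions, so they subtract. B = |B₁ − B₂| = |1.60×10⁻⁵ − 8.09×10⁻⁶| = 7.94×10⁻⁶ T.

B ≈ 7.94 μT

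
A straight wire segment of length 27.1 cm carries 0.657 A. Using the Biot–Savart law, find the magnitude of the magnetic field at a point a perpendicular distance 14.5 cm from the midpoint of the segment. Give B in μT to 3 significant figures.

B ≈ 0.619 μT

For a finite straight segment, B = (μ₀I/4πd)(sinθ₁ + sinθ₂), where θ₁, θ₂ are the angles from the perpendicular to each end.
The perpendicular from the point meets the wire at its midpoint, so each end is L/2 = 0.1355 m away along the wire.
sinθ₁ = 0.1355/√(0.1355²+0.145²) = 0.6828; sinθ₂ = 0.1355/√(0.1355²+0.145²) = 0.6828.
B = (4π×10⁻⁷ × 0.657) / (4π × 0.145) × (0.6828 + 0.6828) = 6.19×10⁻⁷ T.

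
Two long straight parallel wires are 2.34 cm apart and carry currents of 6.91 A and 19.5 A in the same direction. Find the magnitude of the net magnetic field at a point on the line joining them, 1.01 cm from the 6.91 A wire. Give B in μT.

Each long wire gives B = μ₀I/(2πd). Distances are d₁ = 0.0101 m and d₂ = 0.0133 m.
B₁ = 1.37×10⁻⁴ T, B₂ = 2.93×10⁻⁴ T.
Between parallel currents the two contributions point in opposite directions, so they subtract. B = |B₁ − B₂| = |1.37×10⁻⁴ − 2.93×10⁻⁴| = 1.56×10⁻⁴ T.

B ≈ 156 μT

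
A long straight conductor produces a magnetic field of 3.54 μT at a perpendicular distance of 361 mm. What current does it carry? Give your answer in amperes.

For a long straight wire B = μ₀I/(2πd), so I = 2πdB/μ₀.
I = 2π × 0.361 × 3.54×10⁻⁶ / (4π×10⁻⁷) = 6.39 A.

I ≈ 6.39 A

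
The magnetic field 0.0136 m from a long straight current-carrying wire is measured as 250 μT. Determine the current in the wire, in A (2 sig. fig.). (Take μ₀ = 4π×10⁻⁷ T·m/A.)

For a long straight wire B = μ₀I/(2πd), so I = 2πdB/μ₀.
I = 2π × 0.0136 × 2.50×10⁻⁴ / (4π×10⁻⁷) = 17.0 A.

I ≈ 17 A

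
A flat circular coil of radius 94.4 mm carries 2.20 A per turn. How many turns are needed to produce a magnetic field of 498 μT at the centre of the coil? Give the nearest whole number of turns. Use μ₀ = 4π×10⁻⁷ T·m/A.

N = 34

For an N-turn coil, B = Nμ₀I/(2R). A single turn gives B₁ = 1.46×10⁻⁵ T with R = 0.0944 m.
N = B/B₁ = 4.98×10⁻⁴ / 1.46×10⁻⁵ = 34.01.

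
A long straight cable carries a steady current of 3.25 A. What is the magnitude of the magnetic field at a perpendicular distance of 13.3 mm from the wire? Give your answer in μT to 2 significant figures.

B ≈ 49 μT

For an infinitely long straight wire, B = μ₀I/(2πd).
B = (4π×10⁻⁷ × 3.25) / (2π × 0.0133) = 4.89×10⁻⁵ T.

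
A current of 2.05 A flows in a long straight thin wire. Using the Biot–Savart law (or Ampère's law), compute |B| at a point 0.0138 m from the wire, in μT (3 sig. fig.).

B ≈ 29.7 μT

For an infinitely long straight wire, B = μ₀I/(2πd).
B = (4π×10⁻⁷ × 2.05) / (2π × 0.0138) = 2.97×10⁻⁵ T.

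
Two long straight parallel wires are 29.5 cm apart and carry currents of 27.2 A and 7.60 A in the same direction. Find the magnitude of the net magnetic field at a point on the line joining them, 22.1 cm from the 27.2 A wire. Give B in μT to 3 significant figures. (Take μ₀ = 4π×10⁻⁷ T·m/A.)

B ≈ 4.07 μT

Each long wire gives B = μ₀I/(2πd). Distances are d₁ = 0.221 m and d₂ = 0.074 m.
B₁ = 2.46×10⁻⁵ T, B₂ = 2.05×10⁻⁵ T.
Between parallel currents the two contributions point in opposite directions, so they subtract. B = |B₁ − B₂| = |2.46×10⁻⁵ − 2.05×10⁻⁵| = 4.07×10⁻⁶ T.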